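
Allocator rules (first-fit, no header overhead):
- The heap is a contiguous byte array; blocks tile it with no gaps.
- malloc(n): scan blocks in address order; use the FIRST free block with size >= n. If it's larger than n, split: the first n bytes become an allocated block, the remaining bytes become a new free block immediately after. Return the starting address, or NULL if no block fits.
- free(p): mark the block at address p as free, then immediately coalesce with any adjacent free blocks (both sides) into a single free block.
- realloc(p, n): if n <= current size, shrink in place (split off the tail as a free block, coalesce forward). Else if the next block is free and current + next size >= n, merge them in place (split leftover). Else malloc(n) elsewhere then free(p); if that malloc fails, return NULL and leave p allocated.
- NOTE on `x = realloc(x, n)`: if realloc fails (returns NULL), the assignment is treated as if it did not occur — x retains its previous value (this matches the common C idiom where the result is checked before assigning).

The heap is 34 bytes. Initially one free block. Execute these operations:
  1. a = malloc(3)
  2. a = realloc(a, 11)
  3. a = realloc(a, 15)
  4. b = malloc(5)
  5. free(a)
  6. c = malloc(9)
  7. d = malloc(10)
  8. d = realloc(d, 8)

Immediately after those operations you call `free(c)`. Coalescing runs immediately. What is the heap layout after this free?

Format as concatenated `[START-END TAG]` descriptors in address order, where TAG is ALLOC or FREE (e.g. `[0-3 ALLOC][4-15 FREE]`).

Answer: [0-14 FREE][15-19 ALLOC][20-27 ALLOC][28-33 FREE]

Derivation:
Op 1: a = malloc(3) -> a = 0; heap: [0-2 ALLOC][3-33 FREE]
Op 2: a = realloc(a, 11) -> a = 0; heap: [0-10 ALLOC][11-33 FREE]
Op 3: a = realloc(a, 15) -> a = 0; heap: [0-14 ALLOC][15-33 FREE]
Op 4: b = malloc(5) -> b = 15; heap: [0-14 ALLOC][15-19 ALLOC][20-33 FREE]
Op 5: free(a) -> (freed a); heap: [0-14 FREE][15-19 ALLOC][20-33 FREE]
Op 6: c = malloc(9) -> c = 0; heap: [0-8 ALLOC][9-14 FREE][15-19 ALLOC][20-33 FREE]
Op 7: d = malloc(10) -> d = 20; heap: [0-8 ALLOC][9-14 FREE][15-19 ALLOC][20-29 ALLOC][30-33 FREE]
Op 8: d = realloc(d, 8) -> d = 20; heap: [0-8 ALLOC][9-14 FREE][15-19 ALLOC][20-27 ALLOC][28-33 FREE]
free(c): c = 0 -> block [0-8 ALLOC]; mark free, coalesce with adjacent free neighbors -> [0-14 FREE][15-19 ALLOC][20-27 ALLOC][28-33 FREE]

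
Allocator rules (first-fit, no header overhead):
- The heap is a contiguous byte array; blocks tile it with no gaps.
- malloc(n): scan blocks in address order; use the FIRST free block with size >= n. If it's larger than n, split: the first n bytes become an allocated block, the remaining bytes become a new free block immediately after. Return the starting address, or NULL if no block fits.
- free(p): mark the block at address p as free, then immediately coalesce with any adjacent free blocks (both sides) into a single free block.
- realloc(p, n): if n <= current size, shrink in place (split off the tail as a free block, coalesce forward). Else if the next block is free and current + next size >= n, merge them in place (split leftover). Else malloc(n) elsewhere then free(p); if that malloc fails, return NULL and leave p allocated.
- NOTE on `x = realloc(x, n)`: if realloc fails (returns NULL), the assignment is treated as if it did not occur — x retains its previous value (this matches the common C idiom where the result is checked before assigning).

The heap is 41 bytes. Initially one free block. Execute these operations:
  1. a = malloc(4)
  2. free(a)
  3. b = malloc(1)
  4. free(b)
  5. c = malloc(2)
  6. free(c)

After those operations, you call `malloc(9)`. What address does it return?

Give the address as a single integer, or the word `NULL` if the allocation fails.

Op 1: a = malloc(4) -> a = 0; heap: [0-3 ALLOC][4-40 FREE]
Op 2: free(a) -> (freed a); heap: [0-40 FREE]
Op 3: b = malloc(1) -> b = 0; heap: [0-0 ALLOC][1-40 FREE]
Op 4: free(b) -> (freed b); heap: [0-40 FREE]
Op 5: c = malloc(2) -> c = 0; heap: [0-1 ALLOC][2-40 FREE]
Op 6: free(c) -> (freed c); heap: [0-40 FREE]
malloc(9): first-fit scan over [0-40 FREE] -> 0

Answer: 0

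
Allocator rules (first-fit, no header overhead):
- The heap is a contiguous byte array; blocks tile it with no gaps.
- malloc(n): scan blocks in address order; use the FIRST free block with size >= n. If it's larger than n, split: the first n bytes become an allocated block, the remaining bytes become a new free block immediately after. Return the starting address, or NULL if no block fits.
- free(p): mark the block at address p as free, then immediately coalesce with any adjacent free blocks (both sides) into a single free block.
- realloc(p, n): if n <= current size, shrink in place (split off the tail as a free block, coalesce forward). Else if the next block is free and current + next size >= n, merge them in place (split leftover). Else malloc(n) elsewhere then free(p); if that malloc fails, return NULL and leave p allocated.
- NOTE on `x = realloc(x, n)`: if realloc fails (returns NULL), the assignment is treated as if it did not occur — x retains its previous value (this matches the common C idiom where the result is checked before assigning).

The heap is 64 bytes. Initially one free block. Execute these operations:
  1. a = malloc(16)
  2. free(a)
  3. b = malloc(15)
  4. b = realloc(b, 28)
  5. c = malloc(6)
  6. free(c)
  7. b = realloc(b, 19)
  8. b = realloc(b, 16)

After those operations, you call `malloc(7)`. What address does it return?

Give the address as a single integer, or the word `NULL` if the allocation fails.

Answer: 16

Derivation:
Op 1: a = malloc(16) -> a = 0; heap: [0-15 ALLOC][16-63 FREE]
Op 2: free(a) -> (freed a); heap: [0-63 FREE]
Op 3: b = malloc(15) -> b = 0; heap: [0-14 ALLOC][15-63 FREE]
Op 4: b = realloc(b, 28) -> b = 0; heap: [0-27 ALLOC][28-63 FREE]
Op 5: c = malloc(6) -> c = 28; heap: [0-27 ALLOC][28-33 ALLOC][34-63 FREE]
Op 6: free(c) -> (freed c); heap: [0-27 ALLOC][28-63 FREE]
Op 7: b = realloc(b, 19) -> b = 0; heap: [0-18 ALLOC][19-63 FREE]
Op 8: b = realloc(b, 16) -> b = 0; heap: [0-15 ALLOC][16-63 FREE]
malloc(7): first-fit scan over [0-15 ALLOC][16-63 FREE] -> 16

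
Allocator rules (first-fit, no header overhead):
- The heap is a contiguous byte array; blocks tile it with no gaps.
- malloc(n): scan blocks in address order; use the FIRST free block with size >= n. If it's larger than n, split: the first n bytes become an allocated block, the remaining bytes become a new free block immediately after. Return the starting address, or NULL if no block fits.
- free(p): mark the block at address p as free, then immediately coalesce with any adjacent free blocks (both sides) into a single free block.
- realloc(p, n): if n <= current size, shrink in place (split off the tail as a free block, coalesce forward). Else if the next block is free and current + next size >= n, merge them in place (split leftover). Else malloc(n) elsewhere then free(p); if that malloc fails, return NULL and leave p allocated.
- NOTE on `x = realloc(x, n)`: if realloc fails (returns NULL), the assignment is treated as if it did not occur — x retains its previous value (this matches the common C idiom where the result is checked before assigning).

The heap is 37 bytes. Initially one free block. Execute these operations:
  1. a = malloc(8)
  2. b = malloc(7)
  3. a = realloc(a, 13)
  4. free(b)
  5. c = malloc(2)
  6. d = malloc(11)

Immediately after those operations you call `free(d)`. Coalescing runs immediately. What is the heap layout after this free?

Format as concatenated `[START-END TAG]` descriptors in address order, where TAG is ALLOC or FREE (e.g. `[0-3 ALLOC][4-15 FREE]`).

Answer: [0-1 ALLOC][2-14 FREE][15-27 ALLOC][28-36 FREE]

Derivation:
Op 1: a = malloc(8) -> a = 0; heap: [0-7 ALLOC][8-36 FREE]
Op 2: b = malloc(7) -> b = 8; heap: [0-7 ALLOC][8-14 ALLOC][15-36 FREE]
Op 3: a = realloc(a, 13) -> a = 15; heap: [0-7 FREE][8-14 ALLOC][15-27 ALLOC][28-36 FREE]
Op 4: free(b) -> (freed b); heap: [0-14 FREE][15-27 ALLOC][28-36 FREE]
Op 5: c = malloc(2) -> c = 0; heap: [0-1 ALLOC][2-14 FREE][15-27 ALLOC][28-36 FREE]
Op 6: d = malloc(11) -> d = 2; heap: [0-1 ALLOC][2-12 ALLOC][13-14 FREE][15-27 ALLOC][28-36 FREE]
free(d): d = 2 -> block [2-12 ALLOC]; mark free, coalesce with adjacent free neighbors -> [0-1 ALLOC][2-14 FREE][15-27 ALLOC][28-36 FREE]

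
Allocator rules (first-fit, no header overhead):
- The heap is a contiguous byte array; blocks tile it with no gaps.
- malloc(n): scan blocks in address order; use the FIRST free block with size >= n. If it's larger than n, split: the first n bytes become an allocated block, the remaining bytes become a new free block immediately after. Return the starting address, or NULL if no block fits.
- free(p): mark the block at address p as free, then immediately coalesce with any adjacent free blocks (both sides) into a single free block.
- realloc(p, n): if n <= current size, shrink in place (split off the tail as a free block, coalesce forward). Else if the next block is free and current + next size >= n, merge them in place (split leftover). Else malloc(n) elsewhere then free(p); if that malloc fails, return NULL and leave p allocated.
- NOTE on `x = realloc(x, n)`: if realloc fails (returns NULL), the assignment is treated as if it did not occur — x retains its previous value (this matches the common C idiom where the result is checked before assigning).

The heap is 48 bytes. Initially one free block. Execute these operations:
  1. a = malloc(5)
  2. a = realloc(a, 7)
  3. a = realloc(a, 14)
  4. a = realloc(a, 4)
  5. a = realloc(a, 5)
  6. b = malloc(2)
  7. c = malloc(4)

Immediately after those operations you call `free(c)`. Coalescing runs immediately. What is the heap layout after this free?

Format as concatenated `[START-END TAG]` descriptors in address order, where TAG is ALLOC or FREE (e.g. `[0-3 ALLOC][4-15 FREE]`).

Op 1: a = malloc(5) -> a = 0; heap: [0-4 ALLOC][5-47 FREE]
Op 2: a = realloc(a, 7) -> a = 0; heap: [0-6 ALLOC][7-47 FREE]
Op 3: a = realloc(a, 14) -> a = 0; heap: [0-13 ALLOC][14-47 FREE]
Op 4: a = realloc(a, 4) -> a = 0; heap: [0-3 ALLOC][4-47 FREE]
Op 5: a = realloc(a, 5) -> a = 0; heap: [0-4 ALLOC][5-47 FREE]
Op 6: b = malloc(2) -> b = 5; heap: [0-4 ALLOC][5-6 ALLOC][7-47 FREE]
Op 7: c = malloc(4) -> c = 7; heap: [0-4 ALLOC][5-6 ALLOC][7-10 ALLOC][11-47 FREE]
free(c): c = 7 -> block [7-10 ALLOC]; mark free, coalesce with adjacent free neighbors -> [0-4 ALLOC][5-6 ALLOC][7-47 FREE]

Answer: [0-4 ALLOC][5-6 ALLOC][7-47 FREE]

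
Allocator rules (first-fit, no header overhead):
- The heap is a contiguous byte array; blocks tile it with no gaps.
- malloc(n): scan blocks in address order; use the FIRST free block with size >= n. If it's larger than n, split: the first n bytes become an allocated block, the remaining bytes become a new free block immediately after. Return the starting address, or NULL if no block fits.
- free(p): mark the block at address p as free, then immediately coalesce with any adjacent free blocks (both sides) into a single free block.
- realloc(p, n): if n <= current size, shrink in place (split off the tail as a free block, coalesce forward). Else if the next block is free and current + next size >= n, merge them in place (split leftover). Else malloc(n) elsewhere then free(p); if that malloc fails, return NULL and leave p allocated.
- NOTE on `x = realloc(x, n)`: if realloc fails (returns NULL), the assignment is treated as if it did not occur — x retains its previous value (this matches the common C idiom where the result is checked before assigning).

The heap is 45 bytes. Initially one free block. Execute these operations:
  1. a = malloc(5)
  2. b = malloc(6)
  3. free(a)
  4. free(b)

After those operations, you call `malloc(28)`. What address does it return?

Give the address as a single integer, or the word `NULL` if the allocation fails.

Answer: 0

Derivation:
Op 1: a = malloc(5) -> a = 0; heap: [0-4 ALLOC][5-44 FREE]
Op 2: b = malloc(6) -> b = 5; heap: [0-4 ALLOC][5-10 ALLOC][11-44 FREE]
Op 3: free(a) -> (freed a); heap: [0-4 FREE][5-10 ALLOC][11-44 FREE]
Op 4: free(b) -> (freed b); heap: [0-44 FREE]
malloc(28): first-fit scan over [0-44 FREE] -> 0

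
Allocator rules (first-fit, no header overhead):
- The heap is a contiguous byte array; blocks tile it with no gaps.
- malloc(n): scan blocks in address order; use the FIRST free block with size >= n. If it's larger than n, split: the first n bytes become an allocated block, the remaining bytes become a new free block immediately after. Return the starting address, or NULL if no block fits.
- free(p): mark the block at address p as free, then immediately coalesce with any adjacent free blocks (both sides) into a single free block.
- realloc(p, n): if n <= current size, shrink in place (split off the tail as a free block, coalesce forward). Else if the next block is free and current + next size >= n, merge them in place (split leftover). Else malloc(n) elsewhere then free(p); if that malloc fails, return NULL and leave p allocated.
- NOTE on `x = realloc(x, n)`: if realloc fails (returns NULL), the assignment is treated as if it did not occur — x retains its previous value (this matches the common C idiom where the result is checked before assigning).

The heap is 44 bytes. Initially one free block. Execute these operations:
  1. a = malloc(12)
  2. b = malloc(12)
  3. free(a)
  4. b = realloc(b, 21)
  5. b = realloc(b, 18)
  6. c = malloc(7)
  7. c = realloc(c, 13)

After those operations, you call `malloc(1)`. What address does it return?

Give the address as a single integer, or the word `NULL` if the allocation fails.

Op 1: a = malloc(12) -> a = 0; heap: [0-11 ALLOC][12-43 FREE]
Op 2: b = malloc(12) -> b = 12; heap: [0-11 ALLOC][12-23 ALLOC][24-43 FREE]
Op 3: free(a) -> (freed a); heap: [0-11 FREE][12-23 ALLOC][24-43 FREE]
Op 4: b = realloc(b, 21) -> b = 12; heap: [0-11 FREE][12-32 ALLOC][33-43 FREE]
Op 5: b = realloc(b, 18) -> b = 12; heap: [0-11 FREE][12-29 ALLOC][30-43 FREE]
Op 6: c = malloc(7) -> c = 0; heap: [0-6 ALLOC][7-11 FREE][12-29 ALLOC][30-43 FREE]
Op 7: c = realloc(c, 13) -> c = 30; heap: [0-11 FREE][12-29 ALLOC][30-42 ALLOC][43-43 FREE]
malloc(1): first-fit scan over [0-11 FREE][12-29 ALLOC][30-42 ALLOC][43-43 FREE] -> 0

Answer: 0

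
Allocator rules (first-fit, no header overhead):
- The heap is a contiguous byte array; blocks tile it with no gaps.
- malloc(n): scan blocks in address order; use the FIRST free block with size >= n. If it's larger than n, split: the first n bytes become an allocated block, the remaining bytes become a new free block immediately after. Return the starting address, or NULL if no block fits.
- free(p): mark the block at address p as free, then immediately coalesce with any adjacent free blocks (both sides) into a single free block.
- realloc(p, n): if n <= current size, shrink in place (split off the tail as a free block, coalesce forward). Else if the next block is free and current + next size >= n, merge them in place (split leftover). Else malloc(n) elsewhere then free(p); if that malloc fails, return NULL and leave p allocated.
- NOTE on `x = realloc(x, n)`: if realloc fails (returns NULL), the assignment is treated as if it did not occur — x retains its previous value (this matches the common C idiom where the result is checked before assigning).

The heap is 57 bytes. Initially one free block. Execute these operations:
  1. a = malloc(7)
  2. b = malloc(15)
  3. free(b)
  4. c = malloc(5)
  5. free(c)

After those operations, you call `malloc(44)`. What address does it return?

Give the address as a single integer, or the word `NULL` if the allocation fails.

Answer: 7

Derivation:
Op 1: a = malloc(7) -> a = 0; heap: [0-6 ALLOC][7-56 FREE]
Op 2: b = malloc(15) -> b = 7; heap: [0-6 ALLOC][7-21 ALLOC][22-56 FREE]
Op 3: free(b) -> (freed b); heap: [0-6 ALLOC][7-56 FREE]
Op 4: c = malloc(5) -> c = 7; heap: [0-6 ALLOC][7-11 ALLOC][12-56 FREE]
Op 5: free(c) -> (freed c); heap: [0-6 ALLOC][7-56 FREE]
malloc(44): first-fit scan over [0-6 ALLOC][7-56 FREE] -> 7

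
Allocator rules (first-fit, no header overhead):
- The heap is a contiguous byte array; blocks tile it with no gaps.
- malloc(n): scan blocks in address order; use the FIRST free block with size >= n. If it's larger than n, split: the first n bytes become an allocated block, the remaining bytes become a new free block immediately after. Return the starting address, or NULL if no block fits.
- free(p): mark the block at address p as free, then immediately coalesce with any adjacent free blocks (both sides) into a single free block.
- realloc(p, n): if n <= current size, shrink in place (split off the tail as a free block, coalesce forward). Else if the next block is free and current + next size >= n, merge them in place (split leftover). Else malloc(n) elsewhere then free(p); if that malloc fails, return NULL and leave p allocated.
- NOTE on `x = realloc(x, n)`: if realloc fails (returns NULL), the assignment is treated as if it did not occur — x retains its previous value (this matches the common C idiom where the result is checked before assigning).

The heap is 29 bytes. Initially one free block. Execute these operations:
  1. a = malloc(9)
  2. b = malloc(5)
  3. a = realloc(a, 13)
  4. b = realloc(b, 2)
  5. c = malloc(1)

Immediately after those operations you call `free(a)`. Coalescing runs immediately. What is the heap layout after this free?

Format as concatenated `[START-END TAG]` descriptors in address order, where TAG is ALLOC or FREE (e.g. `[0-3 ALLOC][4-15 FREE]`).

Answer: [0-0 ALLOC][1-8 FREE][9-10 ALLOC][11-28 FREE]

Derivation:
Op 1: a = malloc(9) -> a = 0; heap: [0-8 ALLOC][9-28 FREE]
Op 2: b = malloc(5) -> b = 9; heap: [0-8 ALLOC][9-13 ALLOC][14-28 FREE]
Op 3: a = realloc(a, 13) -> a = 14; heap: [0-8 FREE][9-13 ALLOC][14-26 ALLOC][27-28 FREE]
Op 4: b = realloc(b, 2) -> b = 9; heap: [0-8 FREE][9-10 ALLOC][11-13 FREE][14-26 ALLOC][27-28 FREE]
Op 5: c = malloc(1) -> c = 0; heap: [0-0 ALLOC][1-8 FREE][9-10 ALLOC][11-13 FREE][14-26 ALLOC][27-28 FREE]
free(a): a = 14 -> block [14-26 ALLOC]; mark free, coalesce with adjacent free neighbors -> [0-0 ALLOC][1-8 FREE][9-10 ALLOC][11-28 FREE]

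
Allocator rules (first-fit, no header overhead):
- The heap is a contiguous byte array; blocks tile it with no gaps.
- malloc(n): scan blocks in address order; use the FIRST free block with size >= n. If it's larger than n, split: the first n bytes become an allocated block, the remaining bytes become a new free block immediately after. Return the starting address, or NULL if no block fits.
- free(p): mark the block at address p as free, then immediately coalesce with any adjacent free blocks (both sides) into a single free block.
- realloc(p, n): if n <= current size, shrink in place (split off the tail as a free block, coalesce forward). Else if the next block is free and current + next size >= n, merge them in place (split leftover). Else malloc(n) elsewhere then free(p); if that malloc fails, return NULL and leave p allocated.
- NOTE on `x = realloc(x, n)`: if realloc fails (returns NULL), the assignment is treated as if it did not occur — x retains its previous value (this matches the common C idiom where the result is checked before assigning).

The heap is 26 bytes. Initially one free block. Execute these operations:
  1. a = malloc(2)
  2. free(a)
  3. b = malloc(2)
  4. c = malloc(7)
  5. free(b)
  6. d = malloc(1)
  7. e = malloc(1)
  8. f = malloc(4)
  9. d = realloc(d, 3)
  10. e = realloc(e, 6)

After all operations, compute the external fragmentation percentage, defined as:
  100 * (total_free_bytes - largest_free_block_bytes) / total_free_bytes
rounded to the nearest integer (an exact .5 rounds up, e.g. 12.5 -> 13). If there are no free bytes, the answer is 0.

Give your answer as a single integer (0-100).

Answer: 33

Derivation:
Op 1: a = malloc(2) -> a = 0; heap: [0-1 ALLOC][2-25 FREE]
Op 2: free(a) -> (freed a); heap: [0-25 FREE]
Op 3: b = malloc(2) -> b = 0; heap: [0-1 ALLOC][2-25 FREE]
Op 4: c = malloc(7) -> c = 2; heap: [0-1 ALLOC][2-8 ALLOC][9-25 FREE]
Op 5: free(b) -> (freed b); heap: [0-1 FREE][2-8 ALLOC][9-25 FREE]
Op 6: d = malloc(1) -> d = 0; heap: [0-0 ALLOC][1-1 FREE][2-8 ALLOC][9-25 FREE]
Op 7: e = malloc(1) -> e = 1; heap: [0-0 ALLOC][1-1 ALLOC][2-8 ALLOC][9-25 FREE]
Op 8: f = malloc(4) -> f = 9; heap: [0-0 ALLOC][1-1 ALLOC][2-8 ALLOC][9-12 ALLOC][13-25 FREE]
Op 9: d = realloc(d, 3) -> d = 13; heap: [0-0 FREE][1-1 ALLOC][2-8 ALLOC][9-12 ALLOC][13-15 ALLOC][16-25 FREE]
Op 10: e = realloc(e, 6) -> e = 16; heap: [0-1 FREE][2-8 ALLOC][9-12 ALLOC][13-15 ALLOC][16-21 ALLOC][22-25 FREE]
Free blocks: [2 4] total_free=6 largest=4 -> 100*(6-4)/6 = 200/6 ≈ 33.333 -> rounds to 33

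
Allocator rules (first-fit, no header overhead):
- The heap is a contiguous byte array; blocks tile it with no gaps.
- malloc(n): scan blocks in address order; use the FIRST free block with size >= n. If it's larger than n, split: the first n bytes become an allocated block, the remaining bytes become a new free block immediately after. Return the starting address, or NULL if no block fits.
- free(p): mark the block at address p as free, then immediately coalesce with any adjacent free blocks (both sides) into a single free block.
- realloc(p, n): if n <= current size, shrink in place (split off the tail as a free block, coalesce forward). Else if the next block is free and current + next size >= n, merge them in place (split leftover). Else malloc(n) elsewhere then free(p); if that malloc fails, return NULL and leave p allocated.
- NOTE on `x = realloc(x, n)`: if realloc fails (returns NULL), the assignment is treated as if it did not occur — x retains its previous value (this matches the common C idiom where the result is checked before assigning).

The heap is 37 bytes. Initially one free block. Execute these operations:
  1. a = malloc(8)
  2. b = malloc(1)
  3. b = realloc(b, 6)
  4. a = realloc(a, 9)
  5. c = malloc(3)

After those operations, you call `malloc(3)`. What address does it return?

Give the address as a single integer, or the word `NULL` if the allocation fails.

Op 1: a = malloc(8) -> a = 0; heap: [0-7 ALLOC][8-36 FREE]
Op 2: b = malloc(1) -> b = 8; heap: [0-7 ALLOC][8-8 ALLOC][9-36 FREE]
Op 3: b = realloc(b, 6) -> b = 8; heap: [0-7 ALLOC][8-13 ALLOC][14-36 FREE]
Op 4: a = realloc(a, 9) -> a = 14; heap: [0-7 FREE][8-13 ALLOC][14-22 ALLOC][23-36 FREE]
Op 5: c = malloc(3) -> c = 0; heap: [0-2 ALLOC][3-7 FREE][8-13 ALLOC][14-22 ALLOC][23-36 FREE]
malloc(3): first-fit scan over [0-2 ALLOC][3-7 FREE][8-13 ALLOC][14-22 ALLOC][23-36 FREE] -> 3

Answer: 3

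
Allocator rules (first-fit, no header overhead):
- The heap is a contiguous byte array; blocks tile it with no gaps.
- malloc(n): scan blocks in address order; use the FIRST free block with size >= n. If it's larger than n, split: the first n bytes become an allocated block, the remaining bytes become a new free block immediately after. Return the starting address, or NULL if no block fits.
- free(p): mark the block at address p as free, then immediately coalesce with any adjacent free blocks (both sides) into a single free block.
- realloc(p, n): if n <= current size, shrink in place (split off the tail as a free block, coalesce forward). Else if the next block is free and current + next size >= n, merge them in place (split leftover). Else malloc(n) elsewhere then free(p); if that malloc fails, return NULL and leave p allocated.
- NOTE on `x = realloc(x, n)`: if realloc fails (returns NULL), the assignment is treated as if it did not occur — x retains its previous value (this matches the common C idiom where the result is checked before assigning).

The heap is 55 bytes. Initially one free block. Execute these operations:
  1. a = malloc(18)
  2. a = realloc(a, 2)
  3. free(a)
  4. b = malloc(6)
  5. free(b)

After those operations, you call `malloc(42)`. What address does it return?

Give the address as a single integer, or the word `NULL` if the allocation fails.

Op 1: a = malloc(18) -> a = 0; heap: [0-17 ALLOC][18-54 FREE]
Op 2: a = realloc(a, 2) -> a = 0; heap: [0-1 ALLOC][2-54 FREE]
Op 3: free(a) -> (freed a); heap: [0-54 FREE]
Op 4: b = malloc(6) -> b = 0; heap: [0-5 ALLOC][6-54 FREE]
Op 5: free(b) -> (freed b); heap: [0-54 FREE]
malloc(42): first-fit scan over [0-54 FREE] -> 0

Answer: 0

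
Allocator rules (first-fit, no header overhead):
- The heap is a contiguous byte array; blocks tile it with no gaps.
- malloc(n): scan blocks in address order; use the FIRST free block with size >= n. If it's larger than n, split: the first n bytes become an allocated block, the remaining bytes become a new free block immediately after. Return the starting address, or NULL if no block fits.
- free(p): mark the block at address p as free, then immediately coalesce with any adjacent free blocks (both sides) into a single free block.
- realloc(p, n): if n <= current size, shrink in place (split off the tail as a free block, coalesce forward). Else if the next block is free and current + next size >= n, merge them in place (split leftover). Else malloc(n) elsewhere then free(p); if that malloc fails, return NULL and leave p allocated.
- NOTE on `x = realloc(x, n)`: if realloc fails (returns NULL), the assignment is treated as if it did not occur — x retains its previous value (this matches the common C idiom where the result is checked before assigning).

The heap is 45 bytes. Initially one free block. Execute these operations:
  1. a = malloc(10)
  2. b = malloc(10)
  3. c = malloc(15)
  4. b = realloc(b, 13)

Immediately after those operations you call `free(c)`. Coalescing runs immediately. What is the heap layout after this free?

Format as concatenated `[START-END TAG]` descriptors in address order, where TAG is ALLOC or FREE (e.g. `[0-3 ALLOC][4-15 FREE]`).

Answer: [0-9 ALLOC][10-19 ALLOC][20-44 FREE]

Derivation:
Op 1: a = malloc(10) -> a = 0; heap: [0-9 ALLOC][10-44 FREE]
Op 2: b = malloc(10) -> b = 10; heap: [0-9 ALLOC][10-19 ALLOC][20-44 FREE]
Op 3: c = malloc(15) -> c = 20; heap: [0-9 ALLOC][10-19 ALLOC][20-34 ALLOC][35-44 FREE]
Op 4: b = realloc(b, 13) -> NULL (b unchanged); heap: [0-9 ALLOC][10-19 ALLOC][20-34 ALLOC][35-44 FREE]
free(c): c = 20 -> block [20-34 ALLOC]; mark free, coalesce with adjacent free neighbors -> [0-9 ALLOC][10-19 ALLOC][20-44 FREE]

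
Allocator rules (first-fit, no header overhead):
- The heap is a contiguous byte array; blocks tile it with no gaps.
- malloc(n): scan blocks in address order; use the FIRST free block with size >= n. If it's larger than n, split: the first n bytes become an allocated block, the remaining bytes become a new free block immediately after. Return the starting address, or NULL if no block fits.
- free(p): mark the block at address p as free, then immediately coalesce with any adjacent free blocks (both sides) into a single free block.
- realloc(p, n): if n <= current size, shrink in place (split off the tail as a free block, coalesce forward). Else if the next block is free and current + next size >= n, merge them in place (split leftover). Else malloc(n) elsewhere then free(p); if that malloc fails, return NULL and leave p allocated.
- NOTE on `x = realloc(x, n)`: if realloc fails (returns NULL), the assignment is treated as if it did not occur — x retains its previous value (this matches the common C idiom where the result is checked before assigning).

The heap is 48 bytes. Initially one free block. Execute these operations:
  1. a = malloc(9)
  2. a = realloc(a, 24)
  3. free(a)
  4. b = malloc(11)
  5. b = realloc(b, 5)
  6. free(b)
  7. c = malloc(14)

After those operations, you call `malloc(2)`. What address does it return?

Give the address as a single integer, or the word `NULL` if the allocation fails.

Op 1: a = malloc(9) -> a = 0; heap: [0-8 ALLOC][9-47 FREE]
Op 2: a = realloc(a, 24) -> a = 0; heap: [0-23 ALLOC][24-47 FREE]
Op 3: free(a) -> (freed a); heap: [0-47 FREE]
Op 4: b = malloc(11) -> b = 0; heap: [0-10 ALLOC][11-47 FREE]
Op 5: b = realloc(b, 5) -> b = 0; heap: [0-4 ALLOC][5-47 FREE]
Op 6: free(b) -> (freed b); heap: [0-47 FREE]
Op 7: c = malloc(14) -> c = 0; heap: [0-13 ALLOC][14-47 FREE]
malloc(2): first-fit scan over [0-13 ALLOC][14-47 FREE] -> 14

Answer: 14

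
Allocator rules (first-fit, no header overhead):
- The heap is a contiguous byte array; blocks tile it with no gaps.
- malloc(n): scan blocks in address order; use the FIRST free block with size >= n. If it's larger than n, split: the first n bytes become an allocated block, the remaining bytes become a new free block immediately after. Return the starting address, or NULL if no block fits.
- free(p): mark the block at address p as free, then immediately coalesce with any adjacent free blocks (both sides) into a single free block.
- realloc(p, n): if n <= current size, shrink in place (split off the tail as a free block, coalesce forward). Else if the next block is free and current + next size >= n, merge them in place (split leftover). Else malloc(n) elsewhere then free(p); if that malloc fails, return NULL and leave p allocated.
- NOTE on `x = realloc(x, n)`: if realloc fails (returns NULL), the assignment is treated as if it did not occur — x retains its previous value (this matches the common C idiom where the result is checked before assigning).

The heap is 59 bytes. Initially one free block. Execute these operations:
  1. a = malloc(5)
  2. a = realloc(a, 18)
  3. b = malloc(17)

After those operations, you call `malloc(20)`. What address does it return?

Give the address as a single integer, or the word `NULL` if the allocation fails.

Op 1: a = malloc(5) -> a = 0; heap: [0-4 ALLOC][5-58 FREE]
Op 2: a = realloc(a, 18) -> a = 0; heap: [0-17 ALLOC][18-58 FREE]
Op 3: b = malloc(17) -> b = 18; heap: [0-17 ALLOC][18-34 ALLOC][35-58 FREE]
malloc(20): first-fit scan over [0-17 ALLOC][18-34 ALLOC][35-58 FREE] -> 35

Answer: 35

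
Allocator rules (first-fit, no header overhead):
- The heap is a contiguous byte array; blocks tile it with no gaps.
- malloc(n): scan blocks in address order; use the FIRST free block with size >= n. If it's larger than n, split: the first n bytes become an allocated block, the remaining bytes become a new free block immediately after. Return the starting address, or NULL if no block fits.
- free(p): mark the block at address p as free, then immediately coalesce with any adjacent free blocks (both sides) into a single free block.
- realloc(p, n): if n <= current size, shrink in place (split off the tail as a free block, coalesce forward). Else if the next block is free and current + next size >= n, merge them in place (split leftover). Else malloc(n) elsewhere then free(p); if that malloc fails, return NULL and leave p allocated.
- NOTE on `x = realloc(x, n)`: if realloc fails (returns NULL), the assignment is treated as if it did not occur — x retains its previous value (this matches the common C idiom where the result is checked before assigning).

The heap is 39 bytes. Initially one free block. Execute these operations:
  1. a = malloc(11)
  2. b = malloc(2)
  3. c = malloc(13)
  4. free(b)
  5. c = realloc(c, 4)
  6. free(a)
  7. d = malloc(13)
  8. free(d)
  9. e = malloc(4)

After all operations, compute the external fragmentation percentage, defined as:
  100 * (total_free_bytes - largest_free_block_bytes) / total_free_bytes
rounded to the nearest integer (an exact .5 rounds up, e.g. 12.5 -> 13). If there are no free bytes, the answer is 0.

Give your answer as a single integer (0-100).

Answer: 29

Derivation:
Op 1: a = malloc(11) -> a = 0; heap: [0-10 ALLOC][11-38 FREE]
Op 2: b = malloc(2) -> b = 11; heap: [0-10 ALLOC][11-12 ALLOC][13-38 FREE]
Op 3: c = malloc(13) -> c = 13; heap: [0-10 ALLOC][11-12 ALLOC][13-25 ALLOC][26-38 FREE]
Op 4: free(b) -> (freed b); heap: [0-10 ALLOC][11-12 FREE][13-25 ALLOC][26-38 FREE]
Op 5: c = realloc(c, 4) -> c = 13; heap: [0-10 ALLOC][11-12 FREE][13-16 ALLOC][17-38 FREE]
Op 6: free(a) -> (freed a); heap: [0-12 FREE][13-16 ALLOC][17-38 FREE]
Op 7: d = malloc(13) -> d = 0; heap: [0-12 ALLOC][13-16 ALLOC][17-38 FREE]
Op 8: free(d) -> (freed d); heap: [0-12 FREE][13-16 ALLOC][17-38 FREE]
Op 9: e = malloc(4) -> e = 0; heap: [0-3 ALLOC][4-12 FREE][13-16 ALLOC][17-38 FREE]
Free blocks: [9 22] total_free=31 largest=22 -> 100*(31-22)/31 = 900/31 ≈ 29.032 -> rounds to 29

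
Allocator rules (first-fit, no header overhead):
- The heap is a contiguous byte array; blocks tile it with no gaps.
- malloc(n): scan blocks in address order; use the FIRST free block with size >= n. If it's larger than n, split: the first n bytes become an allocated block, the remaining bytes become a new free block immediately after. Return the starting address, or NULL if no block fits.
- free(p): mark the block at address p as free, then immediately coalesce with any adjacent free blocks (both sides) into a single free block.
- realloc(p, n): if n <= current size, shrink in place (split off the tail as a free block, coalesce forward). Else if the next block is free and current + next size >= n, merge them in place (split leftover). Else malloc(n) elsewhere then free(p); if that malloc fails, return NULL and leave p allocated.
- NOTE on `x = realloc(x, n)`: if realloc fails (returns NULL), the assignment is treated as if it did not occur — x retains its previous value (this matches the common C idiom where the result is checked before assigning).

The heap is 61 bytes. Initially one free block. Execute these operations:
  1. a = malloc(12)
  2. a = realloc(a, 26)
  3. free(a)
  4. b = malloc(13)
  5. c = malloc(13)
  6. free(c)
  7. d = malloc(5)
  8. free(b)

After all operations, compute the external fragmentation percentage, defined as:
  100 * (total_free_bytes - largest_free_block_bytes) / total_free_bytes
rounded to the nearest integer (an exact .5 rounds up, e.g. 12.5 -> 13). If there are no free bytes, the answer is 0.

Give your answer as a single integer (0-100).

Answer: 23

Derivation:
Op 1: a = malloc(12) -> a = 0; heap: [0-11 ALLOC][12-60 FREE]
Op 2: a = realloc(a, 26) -> a = 0; heap: [0-25 ALLOC][26-60 FREE]
Op 3: free(a) -> (freed a); heap: [0-60 FREE]
Op 4: b = malloc(13) -> b = 0; heap: [0-12 ALLOC][13-60 FREE]
Op 5: c = malloc(13) -> c = 13; heap: [0-12 ALLOC][13-25 ALLOC][26-60 FREE]
Op 6: free(c) -> (freed c); heap: [0-12 ALLOC][13-60 FREE]
Op 7: d = malloc(5) -> d = 13; heap: [0-12 ALLOC][13-17 ALLOC][18-60 FREE]
Op 8: free(b) -> (freed b); heap: [0-12 FREE][13-17 ALLOC][18-60 FREE]
Free blocks: [13 43] total_free=56 largest=43 -> 100*(56-43)/56 = 1300/56 ≈ 23.214 -> rounds to 23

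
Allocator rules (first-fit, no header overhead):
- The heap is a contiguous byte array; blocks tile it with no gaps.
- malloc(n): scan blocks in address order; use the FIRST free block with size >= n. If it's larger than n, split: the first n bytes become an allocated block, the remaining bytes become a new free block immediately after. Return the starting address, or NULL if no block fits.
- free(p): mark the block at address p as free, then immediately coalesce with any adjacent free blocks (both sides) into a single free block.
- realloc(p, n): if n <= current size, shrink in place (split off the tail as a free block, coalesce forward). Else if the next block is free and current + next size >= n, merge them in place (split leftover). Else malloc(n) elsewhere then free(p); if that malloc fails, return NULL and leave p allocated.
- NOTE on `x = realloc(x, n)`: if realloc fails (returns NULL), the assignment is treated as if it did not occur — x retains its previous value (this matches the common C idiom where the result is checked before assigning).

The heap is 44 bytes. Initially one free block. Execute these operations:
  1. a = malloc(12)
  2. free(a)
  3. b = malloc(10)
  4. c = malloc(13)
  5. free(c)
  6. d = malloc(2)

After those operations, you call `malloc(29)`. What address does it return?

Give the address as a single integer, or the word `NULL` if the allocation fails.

Answer: 12

Derivation:
Op 1: a = malloc(12) -> a = 0; heap: [0-11 ALLOC][12-43 FREE]
Op 2: free(a) -> (freed a); heap: [0-43 FREE]
Op 3: b = malloc(10) -> b = 0; heap: [0-9 ALLOC][10-43 FREE]
Op 4: c = malloc(13) -> c = 10; heap: [0-9 ALLOC][10-22 ALLOC][23-43 FREE]
Op 5: free(c) -> (freed c); heap: [0-9 ALLOC][10-43 FREE]
Op 6: d = malloc(2) -> d = 10; heap: [0-9 ALLOC][10-11 ALLOC][12-43 FREE]
malloc(29): first-fit scan over [0-9 ALLOC][10-11 ALLOC][12-43 FREE] -> 12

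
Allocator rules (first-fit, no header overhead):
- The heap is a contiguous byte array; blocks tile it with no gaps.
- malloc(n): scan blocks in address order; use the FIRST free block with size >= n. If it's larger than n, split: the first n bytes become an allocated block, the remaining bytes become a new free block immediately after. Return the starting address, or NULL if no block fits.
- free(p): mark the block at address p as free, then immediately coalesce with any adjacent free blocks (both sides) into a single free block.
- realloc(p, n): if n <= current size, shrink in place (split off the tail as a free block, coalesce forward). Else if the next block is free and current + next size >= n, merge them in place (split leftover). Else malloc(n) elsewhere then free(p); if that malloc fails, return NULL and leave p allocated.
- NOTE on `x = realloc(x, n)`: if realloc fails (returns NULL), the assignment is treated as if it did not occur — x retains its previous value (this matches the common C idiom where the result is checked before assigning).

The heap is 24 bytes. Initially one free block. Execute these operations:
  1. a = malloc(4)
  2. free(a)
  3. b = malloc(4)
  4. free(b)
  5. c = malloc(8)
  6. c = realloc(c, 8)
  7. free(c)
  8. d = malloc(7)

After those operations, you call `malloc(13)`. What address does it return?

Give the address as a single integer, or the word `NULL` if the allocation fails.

Op 1: a = malloc(4) -> a = 0; heap: [0-3 ALLOC][4-23 FREE]
Op 2: free(a) -> (freed a); heap: [0-23 FREE]
Op 3: b = malloc(4) -> b = 0; heap: [0-3 ALLOC][4-23 FREE]
Op 4: free(b) -> (freed b); heap: [0-23 FREE]
Op 5: c = malloc(8) -> c = 0; heap: [0-7 ALLOC][8-23 FREE]
Op 6: c = realloc(c, 8) -> c = 0; heap: [0-7 ALLOC][8-23 FREE]
Op 7: free(c) -> (freed c); heap: [0-23 FREE]
Op 8: d = malloc(7) -> d = 0; heap: [0-6 ALLOC][7-23 FREE]
malloc(13): first-fit scan over [0-6 ALLOC][7-23 FREE] -> 7

Answer: 7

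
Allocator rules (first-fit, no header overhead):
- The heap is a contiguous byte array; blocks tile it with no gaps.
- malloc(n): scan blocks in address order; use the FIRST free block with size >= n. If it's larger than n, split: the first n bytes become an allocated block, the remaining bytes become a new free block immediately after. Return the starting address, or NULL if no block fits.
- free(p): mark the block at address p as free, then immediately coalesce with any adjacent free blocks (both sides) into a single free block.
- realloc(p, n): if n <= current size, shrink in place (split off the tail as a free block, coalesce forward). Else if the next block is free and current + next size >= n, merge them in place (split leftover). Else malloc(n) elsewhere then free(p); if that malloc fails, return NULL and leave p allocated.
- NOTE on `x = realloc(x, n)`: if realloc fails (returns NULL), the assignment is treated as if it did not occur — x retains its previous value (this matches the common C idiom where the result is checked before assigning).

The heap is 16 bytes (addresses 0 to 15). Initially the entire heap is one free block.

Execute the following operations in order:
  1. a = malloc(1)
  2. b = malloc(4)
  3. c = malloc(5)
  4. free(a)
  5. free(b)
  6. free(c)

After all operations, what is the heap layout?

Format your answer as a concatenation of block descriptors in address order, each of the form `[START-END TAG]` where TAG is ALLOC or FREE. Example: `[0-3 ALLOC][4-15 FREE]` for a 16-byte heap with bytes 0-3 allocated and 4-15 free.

Op 1: a = malloc(1) -> a = 0; heap: [0-0 ALLOC][1-15 FREE]
Op 2: b = malloc(4) -> b = 1; heap: [0-0 ALLOC][1-4 ALLOC][5-15 FREE]
Op 3: c = malloc(5) -> c = 5; heap: [0-0 ALLOC][1-4 ALLOC][5-9 ALLOC][10-15 FREE]
Op 4: free(a) -> (freed a); heap: [0-0 FREE][1-4 ALLOC][5-9 ALLOC][10-15 FREE]
Op 5: free(b) -> (freed b); heap: [0-4 FREE][5-9 ALLOC][10-15 FREE]
Op 6: free(c) -> (freed c); heap: [0-15 FREE]

Answer: [0-15 FREE]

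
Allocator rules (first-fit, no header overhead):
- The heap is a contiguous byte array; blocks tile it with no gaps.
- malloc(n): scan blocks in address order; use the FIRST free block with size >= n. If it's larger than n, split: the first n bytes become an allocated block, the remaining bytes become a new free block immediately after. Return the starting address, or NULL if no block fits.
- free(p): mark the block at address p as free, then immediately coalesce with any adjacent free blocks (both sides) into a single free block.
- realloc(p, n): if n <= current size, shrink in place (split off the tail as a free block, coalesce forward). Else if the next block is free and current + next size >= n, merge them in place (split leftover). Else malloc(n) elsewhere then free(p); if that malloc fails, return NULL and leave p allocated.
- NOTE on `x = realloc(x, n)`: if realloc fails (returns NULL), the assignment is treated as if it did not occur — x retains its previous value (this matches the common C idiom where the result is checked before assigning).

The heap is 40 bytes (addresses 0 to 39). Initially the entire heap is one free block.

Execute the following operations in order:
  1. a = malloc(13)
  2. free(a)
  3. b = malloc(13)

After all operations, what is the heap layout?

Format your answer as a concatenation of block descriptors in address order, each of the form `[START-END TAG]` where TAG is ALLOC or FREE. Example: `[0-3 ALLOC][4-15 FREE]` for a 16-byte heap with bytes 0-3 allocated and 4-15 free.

Answer: [0-12 ALLOC][13-39 FREE]

Derivation:
Op 1: a = malloc(13) -> a = 0; heap: [0-12 ALLOC][13-39 FREE]
Op 2: free(a) -> (freed a); heap: [0-39 FREE]
Op 3: b = malloc(13) -> b = 0; heap: [0-12 ALLOC][13-39 FREE]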